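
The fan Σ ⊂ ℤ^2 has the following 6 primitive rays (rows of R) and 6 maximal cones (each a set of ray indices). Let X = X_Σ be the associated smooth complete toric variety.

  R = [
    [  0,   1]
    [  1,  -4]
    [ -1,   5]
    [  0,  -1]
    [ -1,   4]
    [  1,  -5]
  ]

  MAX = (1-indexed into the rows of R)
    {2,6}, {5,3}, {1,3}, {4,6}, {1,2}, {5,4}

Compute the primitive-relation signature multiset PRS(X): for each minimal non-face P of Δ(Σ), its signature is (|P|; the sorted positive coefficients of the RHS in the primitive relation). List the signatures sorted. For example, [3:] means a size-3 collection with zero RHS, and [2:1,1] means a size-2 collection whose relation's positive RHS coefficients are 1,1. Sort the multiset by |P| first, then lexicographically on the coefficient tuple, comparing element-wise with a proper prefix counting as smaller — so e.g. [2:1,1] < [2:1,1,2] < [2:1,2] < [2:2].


The 9 primitive collections of Σ (r=6, n=2):

  • {1,4}:  v_{1} + v_{4} = 0  ⟹  sig = [2:]
  • {2,5}:  v_{2} + v_{5} = 0  ⟹  sig = [2:]
  • {3,6}:  v_{3} + v_{6} = 0  ⟹  sig = [2:]
  • {1,5}:  v_{1} + v_{5} = v_{3}  ⟹  sig = [2:1]
  • {1,6}:  v_{1} + v_{6} = v_{2}  ⟹  sig = [2:1]
  • {2,3}:  v_{2} + v_{3} = v_{1}  ⟹  sig = [2:1]
  • {2,4}:  v_{2} + v_{4} = v_{6}  ⟹  sig = [2:1]
  • {3,4}:  v_{3} + v_{4} = v_{5}  ⟹  sig = [2:1]
  • {5,6}:  v_{5} + v_{6} = v_{4}  ⟹  sig = [2:1]

Hence PRS(X_Σ) =
[[2:], [2:], [2:], [2:1], [2:1], [2:1], [2:1], [2:1], [2:1]]


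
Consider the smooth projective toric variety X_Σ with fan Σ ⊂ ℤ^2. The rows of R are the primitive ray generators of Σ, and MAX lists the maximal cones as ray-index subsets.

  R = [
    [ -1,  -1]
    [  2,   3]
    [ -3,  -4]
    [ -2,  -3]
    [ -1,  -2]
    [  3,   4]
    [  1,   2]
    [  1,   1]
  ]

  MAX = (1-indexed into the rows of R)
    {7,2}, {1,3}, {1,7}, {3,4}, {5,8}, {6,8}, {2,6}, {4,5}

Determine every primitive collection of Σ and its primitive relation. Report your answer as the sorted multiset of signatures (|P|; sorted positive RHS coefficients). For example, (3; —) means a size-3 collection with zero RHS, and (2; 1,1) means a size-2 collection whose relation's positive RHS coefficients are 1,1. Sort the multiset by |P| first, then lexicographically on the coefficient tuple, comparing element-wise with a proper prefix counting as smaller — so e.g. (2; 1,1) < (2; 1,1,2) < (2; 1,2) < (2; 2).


Minimal non-faces — 20 found among 8 rays, 8 max cones:

  P = {1,8}:  v_{1} + v_{8} = 0  ⟹  sig = (2; —)
  P = {2,4}:  v_{2} + v_{4} = 0  ⟹  sig = (2; —)
  P = {3,6}:  v_{3} + v_{6} = 0  ⟹  sig = (2; —)
  P = {5,7}:  v_{5} + v_{7} = 0  ⟹  sig = (2; —)
  P = {1,2}:  v_{1} + v_{2} = v_{7}  ⟹  sig = (2; 1)
  P = {1,4}:  v_{1} + v_{4} = v_{3}  ⟹  sig = (2; 1)
  P = {1,5}:  v_{1} + v_{5} = v_{4}  ⟹  sig = (2; 1)
  P = {1,6}:  v_{1} + v_{6} = v_{2}  ⟹  sig = (2; 1)
  P = {2,3}:  v_{2} + v_{3} = v_{1}  ⟹  sig = (2; 1)
  P = {2,5}:  v_{2} + v_{5} = v_{8}  ⟹  sig = (2; 1)
  P = {2,8}:  v_{2} + v_{8} = v_{6}  ⟹  sig = (2; 1)
  P = {3,8}:  v_{3} + v_{8} = v_{4}  ⟹  sig = (2; 1)
  P = {4,6}:  v_{4} + v_{6} = v_{8}  ⟹  sig = (2; 1)
  P = {4,7}:  v_{4} + v_{7} = v_{1}  ⟹  sig = (2; 1)
  P = {4,8}:  v_{4} + v_{8} = v_{5}  ⟹  sig = (2; 1)
  P = {7,8}:  v_{7} + v_{8} = v_{2}  ⟹  sig = (2; 1)
  P = {3,5}:  v_{3} + v_{5} = 2·v_{4}  ⟹  sig = (2; 2)
  P = {3,7}:  v_{3} + v_{7} = 2·v_{1}  ⟹  sig = (2; 2)
  P = {5,6}:  v_{5} + v_{6} = 2·v_{8}  ⟹  sig = (2; 2)
  P = {6,7}:  v_{6} + v_{7} = 2·v_{2}  ⟹  sig = (2; 2)

so the primitive-relation signature multiset is
    |P|=2: 20 collections, coeffs (), (), (), (), (1), (1), (1), (1), (1), (1), (1), (1), (1), (1), (1), (1), (2), (2), (2), (2)


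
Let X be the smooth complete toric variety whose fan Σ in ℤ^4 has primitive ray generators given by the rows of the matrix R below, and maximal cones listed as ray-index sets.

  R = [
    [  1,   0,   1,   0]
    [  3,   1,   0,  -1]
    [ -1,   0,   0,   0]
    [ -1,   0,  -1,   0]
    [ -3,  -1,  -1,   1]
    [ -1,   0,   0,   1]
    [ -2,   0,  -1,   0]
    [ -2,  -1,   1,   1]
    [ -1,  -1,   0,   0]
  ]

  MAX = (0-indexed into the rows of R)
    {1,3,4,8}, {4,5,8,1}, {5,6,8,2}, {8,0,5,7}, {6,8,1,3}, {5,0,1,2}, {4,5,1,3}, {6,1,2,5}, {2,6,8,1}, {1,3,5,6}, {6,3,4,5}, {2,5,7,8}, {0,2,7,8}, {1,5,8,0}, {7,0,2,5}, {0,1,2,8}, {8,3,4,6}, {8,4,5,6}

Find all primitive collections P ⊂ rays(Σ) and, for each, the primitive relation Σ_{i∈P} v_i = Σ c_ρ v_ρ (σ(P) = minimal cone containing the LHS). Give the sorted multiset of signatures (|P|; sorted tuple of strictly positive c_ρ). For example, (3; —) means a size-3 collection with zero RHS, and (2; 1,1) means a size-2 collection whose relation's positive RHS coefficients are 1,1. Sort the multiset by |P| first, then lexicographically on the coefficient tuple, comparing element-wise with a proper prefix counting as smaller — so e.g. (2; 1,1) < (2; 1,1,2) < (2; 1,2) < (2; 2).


Δ(Σ) — 9 vertices, 14 min non-faces:

  P = {0,3}:  v_{0} + v_{3} = 0 ; sig = (2; —)
  P = {0,6}:  v_{0} + v_{6} = v_{2} ; sig = (2; 1)
  P = {1,7}:  v_{1} + v_{7} = v_{0} ; sig = (2; 1)
  P = {2,3}:  v_{2} + v_{3} = v_{6} ; sig = (2; 1)
  P = {0,4}:  v_{0} + v_{4} = v_{5} + v_{8} ; sig = (2; 1,1)
  P = {2,4}:  v_{2} + v_{4} = v_{5} + v_{6} + v_{8} ; sig = (2; 1,1,1)
  P = {3,7}:  v_{3} + v_{7} = v_{2} + v_{5} + v_{8} ; sig = (2; 1,1,1)
  P = {6,7}:  v_{6} + v_{7} = 2·v_{2} + v_{5} + v_{8} ; sig = (2; 1,1,2)
  P = {4,7}:  v_{4} + v_{7} = v_{2} + 2·v_{5} + 2·v_{8} ; sig = (2; 1,2,2)
  P = {3,5,8}:  v_{3} + v_{5} + v_{8} = v_{4} ; sig = (3; 1)
  P = {1,4,6}:  v_{1} + v_{4} + v_{6} = 2·v_{3} ; sig = (3; 2)
  P = {1,2,5,8}:  v_{1} + v_{2} + v_{5} + v_{8} = 0 ; sig = (4; —)
  P = {0,2,5,8}:  v_{0} + v_{2} + v_{5} + v_{8} = v_{7} ; sig = (4; 1)
  P = {1,5,6,8}:  v_{1} + v_{5} + v_{6} + v_{8} = v_{3} ; sig = (4; 1)

so the primitive-relation signature multiset is
    (2; —)
    (2; 1)
    (2; 1)
    (2; 1)
    (2; 1,1)
    (2; 1,1,1)
    (2; 1,1,1)
    (2; 1,1,2)
    (2; 1,2,2)
    (3; 1)
    (3; 2)
    (4; —)
    (4; 1)
    (4; 1)


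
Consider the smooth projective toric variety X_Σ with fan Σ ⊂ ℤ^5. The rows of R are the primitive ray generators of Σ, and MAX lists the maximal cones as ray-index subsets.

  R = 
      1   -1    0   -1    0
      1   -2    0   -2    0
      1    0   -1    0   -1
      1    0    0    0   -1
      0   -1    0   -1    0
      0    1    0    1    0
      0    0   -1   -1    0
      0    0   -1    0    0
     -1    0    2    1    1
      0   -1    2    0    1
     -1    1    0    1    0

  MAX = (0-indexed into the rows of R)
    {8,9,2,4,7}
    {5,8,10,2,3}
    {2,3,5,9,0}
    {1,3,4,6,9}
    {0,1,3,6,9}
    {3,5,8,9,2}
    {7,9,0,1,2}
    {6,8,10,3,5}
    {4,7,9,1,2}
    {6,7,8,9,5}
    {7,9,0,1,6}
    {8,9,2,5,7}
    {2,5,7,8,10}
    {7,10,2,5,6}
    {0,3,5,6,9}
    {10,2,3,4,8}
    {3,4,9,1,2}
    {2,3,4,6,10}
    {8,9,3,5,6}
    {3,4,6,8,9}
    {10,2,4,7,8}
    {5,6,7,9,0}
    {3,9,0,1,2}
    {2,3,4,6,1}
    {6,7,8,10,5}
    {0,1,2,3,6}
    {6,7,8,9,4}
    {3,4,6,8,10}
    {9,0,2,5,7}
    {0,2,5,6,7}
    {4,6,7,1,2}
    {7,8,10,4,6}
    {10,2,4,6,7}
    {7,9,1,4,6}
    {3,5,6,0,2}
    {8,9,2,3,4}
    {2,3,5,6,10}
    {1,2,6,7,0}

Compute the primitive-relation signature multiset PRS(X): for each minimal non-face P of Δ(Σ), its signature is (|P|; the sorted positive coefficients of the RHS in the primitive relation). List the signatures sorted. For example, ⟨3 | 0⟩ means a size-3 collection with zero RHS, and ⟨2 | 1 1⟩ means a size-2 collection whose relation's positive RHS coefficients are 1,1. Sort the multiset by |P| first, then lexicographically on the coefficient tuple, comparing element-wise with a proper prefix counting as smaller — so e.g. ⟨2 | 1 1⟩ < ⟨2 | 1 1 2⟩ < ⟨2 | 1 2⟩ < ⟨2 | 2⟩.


11 minimal non-faces of Δ(Σ) (on 11 rays):

  {0,10}:  v_{0} + v_{10} = 0 — sig = ⟨2 | 0⟩
  {4,5}:  v_{4} + v_{5} = 0 — sig = ⟨2 | 0⟩
  {0,4}:  v_{0} + v_{4} = v_{1} — sig = ⟨2 | 1⟩
  {0,8}:  v_{0} + v_{8} = v_{9} — sig = ⟨2 | 1⟩
  {1,5}:  v_{1} + v_{5} = v_{0} — sig = ⟨2 | 1⟩
  {1,10}:  v_{1} + v_{10} = v_{4} — sig = ⟨2 | 1⟩
  {3,7}:  v_{3} + v_{7} = v_{2} — sig = ⟨2 | 1⟩
  {9,10}:  v_{9} + v_{10} = v_{8} — sig = ⟨2 | 1⟩
  {1,8}:  v_{1} + v_{8} = v_{4} + v_{9} — sig = ⟨2 | 1 1⟩
  {2,6,8}:  v_{2} + v_{6} + v_{8} = 0 — sig = ⟨3 | 0⟩
  {2,6,9}:  v_{2} + v_{6} + v_{9} = v_{0} — sig = ⟨3 | 1⟩

Sorted signature multiset PRS(X):
    ⟨2 | 0⟩
    ⟨2 | 0⟩
    ⟨2 | 1⟩
    ⟨2 | 1⟩
    ⟨2 | 1⟩
    ⟨2 | 1⟩
    ⟨2 | 1⟩
    ⟨2 | 1⟩
    ⟨2 | 1 1⟩
    ⟨3 | 0⟩
    ⟨3 | 1⟩


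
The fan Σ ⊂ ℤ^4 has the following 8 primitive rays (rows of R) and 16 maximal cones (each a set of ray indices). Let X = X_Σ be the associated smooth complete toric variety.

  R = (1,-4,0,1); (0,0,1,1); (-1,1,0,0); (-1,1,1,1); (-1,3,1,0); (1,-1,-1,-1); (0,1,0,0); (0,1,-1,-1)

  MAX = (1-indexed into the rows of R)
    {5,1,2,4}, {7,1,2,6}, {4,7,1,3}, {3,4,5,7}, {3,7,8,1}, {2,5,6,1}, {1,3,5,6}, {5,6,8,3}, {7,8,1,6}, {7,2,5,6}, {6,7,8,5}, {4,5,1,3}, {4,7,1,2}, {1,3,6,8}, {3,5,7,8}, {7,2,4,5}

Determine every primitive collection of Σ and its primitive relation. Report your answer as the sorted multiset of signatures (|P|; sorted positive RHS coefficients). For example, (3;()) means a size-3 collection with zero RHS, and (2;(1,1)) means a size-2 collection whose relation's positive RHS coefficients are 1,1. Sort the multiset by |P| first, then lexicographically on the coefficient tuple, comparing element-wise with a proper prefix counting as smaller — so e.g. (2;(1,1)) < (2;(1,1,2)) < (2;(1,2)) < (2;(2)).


|primitive collections| = 7. Relations:

  P = {4,6}:  v_{4} + v_{6} = 0 — sig = (2;())
  P = {2,3}:  v_{2} + v_{3} = v_{4} — sig = (2;(1))
  P = {2,8}:  v_{2} + v_{8} = v_{7} — sig = (2;(1))
  P = {4,8}:  v_{4} + v_{8} = v_{3} + v_{7} — sig = (2;(1,1))
  P = {1,5,8}:  v_{1} + v_{5} + v_{8} = 0 — sig = (3;())
  P = {1,5,7}:  v_{1} + v_{5} + v_{7} = v_{2} — sig = (3;(1))
  P = {3,6,7}:  v_{3} + v_{6} + v_{7} = v_{8} — sig = (3;(1))

Sorted signature multiset PRS(X):
{ (2;()),  (2;(1)) ×2,  (2;(1,1)),  (3;()),  (3;(1)) ×2 }


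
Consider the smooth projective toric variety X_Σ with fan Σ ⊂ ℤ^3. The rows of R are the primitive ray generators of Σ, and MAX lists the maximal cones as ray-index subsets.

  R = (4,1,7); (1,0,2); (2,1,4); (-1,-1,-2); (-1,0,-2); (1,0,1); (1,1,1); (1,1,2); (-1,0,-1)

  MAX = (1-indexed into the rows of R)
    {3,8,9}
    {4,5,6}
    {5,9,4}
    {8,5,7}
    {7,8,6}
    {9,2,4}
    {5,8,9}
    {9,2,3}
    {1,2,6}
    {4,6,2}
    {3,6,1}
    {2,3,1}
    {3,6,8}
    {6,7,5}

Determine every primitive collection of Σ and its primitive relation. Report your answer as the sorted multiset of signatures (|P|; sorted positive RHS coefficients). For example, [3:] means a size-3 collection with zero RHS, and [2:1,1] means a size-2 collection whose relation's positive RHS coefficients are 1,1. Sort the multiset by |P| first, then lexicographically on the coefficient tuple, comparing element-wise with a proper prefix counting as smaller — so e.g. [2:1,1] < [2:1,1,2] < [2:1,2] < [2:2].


Minimal non-faces — 17 found among 9 rays, 14 max cones:

  {2,5}:  v_{2} + v_{5} = 0  →  sig = [2:]
  {4,8}:  v_{4} + v_{8} = 0  →  sig = [2:]
  {6,9}:  v_{6} + v_{9} = 0  →  sig = [2:]
  {2,8}:  v_{2} + v_{8} = v_{3}  →  sig = [2:1]
  {3,4}:  v_{3} + v_{4} = v_{2}  →  sig = [2:1]
  {3,5}:  v_{3} + v_{5} = v_{8}  →  sig = [2:1]
  {1,5}:  v_{1} + v_{5} = v_{3} + v_{6}  →  sig = [2:1,1]
  {1,9}:  v_{1} + v_{9} = v_{2} + v_{3}  →  sig = [2:1,1]
  {2,7}:  v_{2} + v_{7} = v_{6} + v_{8}  →  sig = [2:1,1]
  {4,7}:  v_{4} + v_{7} = v_{5} + v_{6}  →  sig = [2:1,1]
  {7,9}:  v_{7} + v_{9} = v_{5} + v_{8}  →  sig = [2:1,1]
  {1,7}:  v_{1} + v_{7} = v_{3} + 2·v_{6} + v_{8}  →  sig = [2:1,1,2]
  {1,4}:  v_{1} + v_{4} = 2·v_{2} + v_{6}  →  sig = [2:1,2]
  {1,8}:  v_{1} + v_{8} = 2·v_{3} + v_{6}  →  sig = [2:1,2]
  {3,7}:  v_{3} + v_{7} = v_{6} + 2·v_{8}  →  sig = [2:1,2]
  {2,3,6}:  v_{2} + v_{3} + v_{6} = v_{1}  →  sig = [3:1]
  {5,6,8}:  v_{5} + v_{6} + v_{8} = v_{7}  →  sig = [3:1]

Hence PRS(X_Σ) =
    [2:]
    [2:]
    [2:]
    [2:1]
    [2:1]
    [2:1]
    [2:1,1]
    [2:1,1]
    [2:1,1]
    [2:1,1]
    [2:1,1]
    [2:1,1,2]
    [2:1,2]
    [2:1,2]
    [2:1,2]
    [3:1]
    [3:1]


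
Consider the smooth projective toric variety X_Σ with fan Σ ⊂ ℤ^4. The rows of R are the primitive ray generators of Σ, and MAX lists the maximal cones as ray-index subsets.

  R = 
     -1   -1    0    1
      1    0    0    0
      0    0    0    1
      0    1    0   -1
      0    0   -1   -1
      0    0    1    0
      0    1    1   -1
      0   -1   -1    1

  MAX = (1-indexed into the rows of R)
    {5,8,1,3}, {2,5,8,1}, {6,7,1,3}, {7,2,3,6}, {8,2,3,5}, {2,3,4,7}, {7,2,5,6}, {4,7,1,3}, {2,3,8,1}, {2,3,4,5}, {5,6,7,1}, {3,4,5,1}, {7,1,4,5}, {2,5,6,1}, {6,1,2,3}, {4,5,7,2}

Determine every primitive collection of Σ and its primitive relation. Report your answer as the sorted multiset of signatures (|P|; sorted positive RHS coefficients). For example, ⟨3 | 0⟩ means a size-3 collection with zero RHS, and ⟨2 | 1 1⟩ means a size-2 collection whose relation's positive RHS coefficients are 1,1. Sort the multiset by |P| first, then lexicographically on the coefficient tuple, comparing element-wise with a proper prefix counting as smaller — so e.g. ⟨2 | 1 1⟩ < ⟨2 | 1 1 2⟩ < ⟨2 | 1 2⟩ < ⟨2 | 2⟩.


9 minimal non-faces of Δ(Σ) (on 8 rays):

  P={7,8}:  v_{7} + v_{8} = 0 — sig = ⟨2 | 0⟩
  P={4,6}:  v_{4} + v_{6} = v_{7} — sig = ⟨2 | 1⟩
  P={4,8}:  v_{4} + v_{8} = v_{3} + v_{5} — sig = ⟨2 | 1 1⟩
  P={6,8}:  v_{6} + v_{8} = v_{1} + v_{2} — sig = ⟨2 | 1 1⟩
  P={1,2,4}:  v_{1} + v_{2} + v_{4} = 0 — sig = ⟨3 | 0⟩
  P={3,5,6}:  v_{3} + v_{5} + v_{6} = 0 — sig = ⟨3 | 0⟩
  P={1,2,7}:  v_{1} + v_{2} + v_{7} = v_{6} — sig = ⟨3 | 1⟩
  P={3,5,7}:  v_{3} + v_{5} + v_{7} = v_{4} — sig = ⟨3 | 1⟩
  P={1,2,3,5}:  v_{1} + v_{2} + v_{3} + v_{5} = v_{8} — sig = ⟨4 | 1⟩

so the primitive-relation signature multiset is
    |P|=2: 4 collections, coeffs (), (1), (1,1), (1,1)
    |P|=3: 4 collections, coeffs (), (), (1), (1)
    |P|=4: 1 collection, coeffs (1)


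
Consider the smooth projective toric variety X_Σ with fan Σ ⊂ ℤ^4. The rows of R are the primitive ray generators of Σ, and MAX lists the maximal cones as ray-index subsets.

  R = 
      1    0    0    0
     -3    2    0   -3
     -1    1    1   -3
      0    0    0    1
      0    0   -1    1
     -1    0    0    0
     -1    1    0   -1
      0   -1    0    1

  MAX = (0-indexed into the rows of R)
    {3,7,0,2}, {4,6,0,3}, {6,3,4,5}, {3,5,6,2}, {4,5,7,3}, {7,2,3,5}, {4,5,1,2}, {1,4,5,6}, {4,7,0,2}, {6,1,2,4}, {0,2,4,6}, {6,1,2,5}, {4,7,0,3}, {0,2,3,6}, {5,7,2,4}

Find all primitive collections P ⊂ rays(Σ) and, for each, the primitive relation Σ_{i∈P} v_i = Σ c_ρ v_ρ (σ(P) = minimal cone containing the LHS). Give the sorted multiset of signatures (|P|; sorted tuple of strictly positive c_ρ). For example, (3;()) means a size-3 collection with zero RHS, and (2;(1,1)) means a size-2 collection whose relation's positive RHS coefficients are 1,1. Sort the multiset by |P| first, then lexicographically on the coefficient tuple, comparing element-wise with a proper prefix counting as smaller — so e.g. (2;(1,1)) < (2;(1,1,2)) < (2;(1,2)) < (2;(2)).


7 minimal non-faces of Δ(Σ) (on 8 rays):

  {0,5}:  v_{0} + v_{5} = 0  ⟹  sig = (2;())
  {6,7}:  v_{6} + v_{7} = v_{5}  ⟹  sig = (2;(1))
  {0,1}:  v_{0} + v_{1} = v_{2} + v_{4} + v_{6}  ⟹  sig = (2;(1,1,1))
  {1,7}:  v_{1} + v_{7} = v_{2} + v_{4} + 2·v_{5}  ⟹  sig = (2;(1,1,2))
  {1,3}:  v_{1} + v_{3} = v_{5} + 2·v_{6}  ⟹  sig = (2;(1,2))
  {2,3,4}:  v_{2} + v_{3} + v_{4} = v_{6}  ⟹  sig = (3;(1))
  {2,4,5,6}:  v_{2} + v_{4} + v_{5} + v_{6} = v_{1}  ⟹  sig = (4;(1))

so the primitive-relation signature multiset is
{ (2;()),  (2;(1)),  (2;(1,1,1)),  (2;(1,1,2)),  (2;(1,2)),  (3;(1)),  (4;(1)) }


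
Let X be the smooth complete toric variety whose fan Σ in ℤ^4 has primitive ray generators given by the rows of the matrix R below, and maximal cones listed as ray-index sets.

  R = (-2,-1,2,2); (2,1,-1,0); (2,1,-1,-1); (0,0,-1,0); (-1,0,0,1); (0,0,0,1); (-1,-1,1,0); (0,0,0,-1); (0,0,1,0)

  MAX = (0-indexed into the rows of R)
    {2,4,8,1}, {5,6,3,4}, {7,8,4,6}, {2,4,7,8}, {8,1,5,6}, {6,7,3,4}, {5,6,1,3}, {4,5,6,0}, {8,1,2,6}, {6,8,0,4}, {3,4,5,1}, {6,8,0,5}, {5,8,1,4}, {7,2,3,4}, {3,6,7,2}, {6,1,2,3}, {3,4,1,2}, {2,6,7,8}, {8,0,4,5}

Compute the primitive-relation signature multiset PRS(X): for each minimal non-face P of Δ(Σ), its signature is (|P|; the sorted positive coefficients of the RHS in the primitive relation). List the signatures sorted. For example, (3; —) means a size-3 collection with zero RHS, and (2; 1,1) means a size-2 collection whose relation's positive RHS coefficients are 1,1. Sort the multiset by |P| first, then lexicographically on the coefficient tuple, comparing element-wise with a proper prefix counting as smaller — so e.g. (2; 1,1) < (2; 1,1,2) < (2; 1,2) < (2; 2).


Primitive collections (11):

  • {3,8}:  v_{3} + v_{8} = 0 ; sig = (2; —)
  • {5,7}:  v_{5} + v_{7} = 0 ; sig = (2; —)
  • {1,7}:  v_{1} + v_{7} = v_{2} ; sig = (2; 1)
  • {2,5}:  v_{2} + v_{5} = v_{1} ; sig = (2; 1)
  • {0,2}:  v_{0} + v_{2} = v_{5} + v_{8} ; sig = (2; 1,1)
  • {0,3}:  v_{0} + v_{3} = v_{4} + v_{5} + v_{6} ; sig = (2; 1,1,1)
  • {0,7}:  v_{0} + v_{7} = v_{4} + v_{6} + v_{8} ; sig = (2; 1,1,1)
  • {0,1}:  v_{0} + v_{1} = 2·v_{5} + v_{8} ; sig = (2; 1,2)
  • {2,4,6}:  v_{2} + v_{4} + v_{6} = 0 ; sig = (3; —)
  • {1,4,6}:  v_{1} + v_{4} + v_{6} = v_{5} ; sig = (3; 1)
  • {4,5,6,8}:  v_{4} + v_{5} + v_{6} + v_{8} = v_{0} ; sig = (4; 1)

Sorted signature multiset PRS(X):
    |P|=2: 8 collections, coeffs (), (), (1), (1), (1,1), (1,1,1), (1,1,1), (1,2)
    |P|=3: 2 collections, coeffs (), (1)
    |P|=4: 1 collection, coeffs (1)


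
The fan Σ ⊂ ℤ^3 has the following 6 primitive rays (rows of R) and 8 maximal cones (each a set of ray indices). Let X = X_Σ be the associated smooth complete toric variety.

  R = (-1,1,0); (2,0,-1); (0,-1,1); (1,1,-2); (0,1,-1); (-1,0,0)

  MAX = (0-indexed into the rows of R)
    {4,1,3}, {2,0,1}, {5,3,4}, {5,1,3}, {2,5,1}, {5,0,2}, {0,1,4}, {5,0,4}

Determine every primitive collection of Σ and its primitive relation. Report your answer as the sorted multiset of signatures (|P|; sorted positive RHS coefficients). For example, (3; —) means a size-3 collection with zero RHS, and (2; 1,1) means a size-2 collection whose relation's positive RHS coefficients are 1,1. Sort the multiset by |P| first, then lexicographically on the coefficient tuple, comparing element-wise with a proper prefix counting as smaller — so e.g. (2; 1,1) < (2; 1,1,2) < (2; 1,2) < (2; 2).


5 minimal non-faces of Δ(Σ) (on 6 rays):

  • {2,4}:  v_{2} + v_{4} = 0 ; sig = (2; —)
  • {2,3}:  v_{2} + v_{3} = v_{1} + v_{5} ; sig = (2; 1,1)
  • {0,3}:  v_{0} + v_{3} = 2·v_{4} ; sig = (2; 2)
  • {0,1,5}:  v_{0} + v_{1} + v_{5} = v_{4} ; sig = (3; 1)
  • {1,4,5}:  v_{1} + v_{4} + v_{5} = v_{3} ; sig = (3; 1)

Hence PRS(X_Σ) =
[(2; —), (2; 1,1), (2; 2), (3; 1), (3; 1)]


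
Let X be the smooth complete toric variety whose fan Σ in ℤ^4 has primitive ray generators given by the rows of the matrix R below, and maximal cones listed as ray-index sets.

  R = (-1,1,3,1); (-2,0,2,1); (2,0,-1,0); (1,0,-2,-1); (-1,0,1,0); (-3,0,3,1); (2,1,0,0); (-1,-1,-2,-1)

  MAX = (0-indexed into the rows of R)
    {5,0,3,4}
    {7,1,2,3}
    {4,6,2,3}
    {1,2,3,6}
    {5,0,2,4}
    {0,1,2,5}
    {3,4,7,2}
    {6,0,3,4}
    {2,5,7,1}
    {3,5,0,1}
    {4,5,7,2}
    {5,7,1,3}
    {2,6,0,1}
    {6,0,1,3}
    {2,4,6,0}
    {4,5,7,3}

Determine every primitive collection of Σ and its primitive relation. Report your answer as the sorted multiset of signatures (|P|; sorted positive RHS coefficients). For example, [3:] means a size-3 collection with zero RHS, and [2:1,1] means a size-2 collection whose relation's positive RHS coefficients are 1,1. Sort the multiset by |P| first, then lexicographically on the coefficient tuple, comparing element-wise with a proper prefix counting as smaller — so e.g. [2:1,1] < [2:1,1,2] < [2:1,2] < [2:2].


|primitive collections| = 6. Relations:

  P = {1,4}:  v_{1} + v_{4} = v_{5} ; sig = [2:1]
  P = {5,6}:  v_{5} + v_{6} = v_{0} ; sig = [2:1]
  P = {6,7}:  v_{6} + v_{7} = v_{3} ; sig = [2:1]
  P = {0,7}:  v_{0} + v_{7} = v_{3} + v_{5} ; sig = [2:1,1]
  P = {2,3,5}:  v_{2} + v_{3} + v_{5} = 0 ; sig = [3:]
  P = {0,2,3}:  v_{0} + v_{2} + v_{3} = v_{6} ; sig = [3:1]

Sorted signature multiset PRS(X):
    [2:1]
    [2:1]
    [2:1]
    [2:1,1]
    [3:]
    [3:1]


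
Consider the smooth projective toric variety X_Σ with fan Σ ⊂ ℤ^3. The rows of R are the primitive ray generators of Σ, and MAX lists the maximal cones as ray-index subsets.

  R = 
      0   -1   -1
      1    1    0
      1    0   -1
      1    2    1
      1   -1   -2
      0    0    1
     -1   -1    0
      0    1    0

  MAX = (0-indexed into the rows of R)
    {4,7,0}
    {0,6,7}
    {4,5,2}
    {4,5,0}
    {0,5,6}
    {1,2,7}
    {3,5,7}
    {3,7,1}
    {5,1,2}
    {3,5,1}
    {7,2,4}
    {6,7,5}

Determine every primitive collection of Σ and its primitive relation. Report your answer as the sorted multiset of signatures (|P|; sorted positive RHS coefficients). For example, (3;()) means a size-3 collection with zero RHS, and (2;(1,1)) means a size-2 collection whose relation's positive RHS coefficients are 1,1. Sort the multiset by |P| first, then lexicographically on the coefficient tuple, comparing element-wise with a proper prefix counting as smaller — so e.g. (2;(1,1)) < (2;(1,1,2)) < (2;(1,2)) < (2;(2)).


Primitive collections (14):

  P={1,6}:  v_{1} + v_{6} = 0 ; sig = (2;())
  P={0,1}:  v_{0} + v_{1} = v_{2} ; sig = (2;(1))
  P={0,2}:  v_{0} + v_{2} = v_{4} ; sig = (2;(1))
  P={0,3}:  v_{0} + v_{3} = v_{1} ; sig = (2;(1))
  P={2,6}:  v_{2} + v_{6} = v_{0} ; sig = (2;(1))
  P={3,4}:  v_{3} + v_{4} = v_{1} + v_{2} ; sig = (2;(1,1))
  P={3,6}:  v_{3} + v_{6} = v_{5} + v_{7} ; sig = (2;(1,1))
  P={1,4}:  v_{1} + v_{4} = 2·v_{2} ; sig = (2;(2))
  P={2,3}:  v_{2} + v_{3} = 2·v_{1} ; sig = (2;(2))
  P={4,6}:  v_{4} + v_{6} = 2·v_{0} ; sig = (2;(2))
  P={0,5,7}:  v_{0} + v_{5} + v_{7} = 0 ; sig = (3;())
  P={1,5,7}:  v_{1} + v_{5} + v_{7} = v_{3} ; sig = (3;(1))
  P={2,5,7}:  v_{2} + v_{5} + v_{7} = v_{1} ; sig = (3;(1))
  P={4,5,7}:  v_{4} + v_{5} + v_{7} = v_{2} ; sig = (3;(1))

Hence PRS(X_Σ) =
    |P|=2: 10 collections, coeffs (), (1), (1), (1), (1), (1,1), (1,1), (2), (2), (2)
    |P|=3: 4 collections, coeffs (), (1), (1), (1)


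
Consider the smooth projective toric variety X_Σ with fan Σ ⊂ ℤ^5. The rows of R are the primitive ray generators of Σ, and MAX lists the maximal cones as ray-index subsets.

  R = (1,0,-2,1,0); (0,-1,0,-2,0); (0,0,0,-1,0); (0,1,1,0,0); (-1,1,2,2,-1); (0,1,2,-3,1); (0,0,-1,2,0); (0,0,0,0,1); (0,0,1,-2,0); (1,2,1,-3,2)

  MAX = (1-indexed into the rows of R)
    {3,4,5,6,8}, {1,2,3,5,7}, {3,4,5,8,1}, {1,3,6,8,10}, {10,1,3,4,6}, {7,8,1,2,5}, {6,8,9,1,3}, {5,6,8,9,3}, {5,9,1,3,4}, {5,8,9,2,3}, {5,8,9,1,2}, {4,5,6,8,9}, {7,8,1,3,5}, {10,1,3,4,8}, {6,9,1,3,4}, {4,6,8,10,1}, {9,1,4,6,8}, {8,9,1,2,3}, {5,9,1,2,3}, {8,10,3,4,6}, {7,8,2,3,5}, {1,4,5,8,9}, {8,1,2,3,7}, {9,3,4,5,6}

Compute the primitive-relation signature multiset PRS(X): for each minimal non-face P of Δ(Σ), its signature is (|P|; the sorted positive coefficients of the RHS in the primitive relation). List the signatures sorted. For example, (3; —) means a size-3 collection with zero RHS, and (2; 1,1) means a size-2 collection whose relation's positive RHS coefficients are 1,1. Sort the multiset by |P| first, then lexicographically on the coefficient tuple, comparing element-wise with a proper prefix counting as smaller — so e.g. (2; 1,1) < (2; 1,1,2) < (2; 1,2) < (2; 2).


The 14 primitive collections of Σ (r=10, n=5):

  {7,9}:  v_{7} + v_{9} = 0 ; sig = (2; —)
  {2,4}:  v_{2} + v_{4} = v_{9} ; sig = (2; 1)
  {6,7}:  v_{6} + v_{7} = v_{3} + v_{4} + v_{8} ; sig = (2; 1,1,1)
  {4,7}:  v_{4} + v_{7} = v_{1} + v_{3} + v_{5} + v_{8} ; sig = (2; 1,1,1,1)
  {2,10}:  v_{2} + v_{10} = v_{1} + v_{3} + v_{6} + v_{8} + v_{9} ; sig = (2; 1,1,1,1,1)
  {2,6}:  v_{2} + v_{6} = v_{3} + v_{8} + 2·v_{9} ; sig = (2; 1,1,2)
  {5,10}:  v_{5} + v_{10} = v_{3} + 3·v_{4} + v_{8} ; sig = (2; 1,1,3)
  {9,10}:  v_{9} + v_{10} = v_{1} + 2·v_{6} ; sig = (2; 1,2)
  {7,10}:  v_{7} + v_{10} = v_{1} + 2·v_{3} + 2·v_{4} + 2·v_{8} ; sig = (2; 1,2,2,2)
  {1,5,6}:  v_{1} + v_{5} + v_{6} = 2·v_{4} ; sig = (3; 2)
  {3,4,8,9}:  v_{3} + v_{4} + v_{8} + v_{9} = v_{6} ; sig = (4; 1)
  {1,2,3,5,8}:  v_{1} + v_{2} + v_{3} + v_{5} + v_{8} = 0 ; sig = (5; —)
  {1,3,4,6,8}:  v_{1} + v_{3} + v_{4} + v_{6} + v_{8} = v_{10} ; sig = (5; 1)
  {1,3,5,8,9}:  v_{1} + v_{3} + v_{5} + v_{8} + v_{9} = v_{4} ; sig = (5; 1)

so the primitive-relation signature multiset is
{ (2; —),  (2; 1),  (2; 1,1,1),  (2; 1,1,1,1),  (2; 1,1,1,1,1),  (2; 1,1,2),  (2; 1,1,3),  (2; 1,2),  (2; 1,2,2,2),  (3; 2),  (4; 1),  (5; —),  (5; 1) ×2 }


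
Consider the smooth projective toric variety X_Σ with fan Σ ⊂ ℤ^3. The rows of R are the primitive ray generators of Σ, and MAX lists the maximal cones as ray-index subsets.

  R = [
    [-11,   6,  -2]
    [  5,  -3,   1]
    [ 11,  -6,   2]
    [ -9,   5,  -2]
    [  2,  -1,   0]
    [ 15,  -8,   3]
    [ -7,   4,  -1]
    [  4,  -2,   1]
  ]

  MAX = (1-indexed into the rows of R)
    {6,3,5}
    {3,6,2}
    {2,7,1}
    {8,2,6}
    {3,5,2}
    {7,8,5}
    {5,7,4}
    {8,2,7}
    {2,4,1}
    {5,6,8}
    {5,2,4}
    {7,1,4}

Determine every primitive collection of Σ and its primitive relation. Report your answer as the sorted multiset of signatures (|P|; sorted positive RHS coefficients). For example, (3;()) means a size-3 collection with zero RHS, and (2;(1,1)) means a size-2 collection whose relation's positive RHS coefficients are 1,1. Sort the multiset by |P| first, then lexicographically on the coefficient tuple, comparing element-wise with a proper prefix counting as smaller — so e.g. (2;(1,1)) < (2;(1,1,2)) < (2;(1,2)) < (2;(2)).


The 14 primitive collections of Σ (r=8, n=3):

  {1,3}:  v_{1} + v_{3} = 0  so sig = (2;())
  {1,5}:  v_{1} + v_{5} = v_{4}  so sig = (2;(1))
  {1,6}:  v_{1} + v_{6} = v_{8}  so sig = (2;(1))
  {1,8}:  v_{1} + v_{8} = v_{7}  so sig = (2;(1))
  {3,4}:  v_{3} + v_{4} = v_{5}  so sig = (2;(1))
  {3,7}:  v_{3} + v_{7} = v_{8}  so sig = (2;(1))
  {3,8}:  v_{3} + v_{8} = v_{6}  so sig = (2;(1))
  {4,6}:  v_{4} + v_{6} = v_{5} + v_{8}  so sig = (2;(1,1))
  {4,8}:  v_{4} + v_{8} = v_{5} + v_{7}  so sig = (2;(1,1))
  {6,7}:  v_{6} + v_{7} = 2·v_{8}  so sig = (2;(2))
  {2,5,7}:  v_{2} + v_{5} + v_{7} = 0  so sig = (3;())
  {2,4,7}:  v_{2} + v_{4} + v_{7} = v_{1}  so sig = (3;(1))
  {2,5,8}:  v_{2} + v_{5} + v_{8} = v_{3}  so sig = (3;(1))
  {2,5,6}:  v_{2} + v_{5} + v_{6} = 2·v_{3}  so sig = (3;(2))

Sorted signature multiset PRS(X):
    (2;())
    (2;(1))
    (2;(1))
    (2;(1))
    (2;(1))
    (2;(1))
    (2;(1))
    (2;(1,1))
    (2;(1,1))
    (2;(2))
    (3;())
    (3;(1))
    (3;(1))
    (3;(2))


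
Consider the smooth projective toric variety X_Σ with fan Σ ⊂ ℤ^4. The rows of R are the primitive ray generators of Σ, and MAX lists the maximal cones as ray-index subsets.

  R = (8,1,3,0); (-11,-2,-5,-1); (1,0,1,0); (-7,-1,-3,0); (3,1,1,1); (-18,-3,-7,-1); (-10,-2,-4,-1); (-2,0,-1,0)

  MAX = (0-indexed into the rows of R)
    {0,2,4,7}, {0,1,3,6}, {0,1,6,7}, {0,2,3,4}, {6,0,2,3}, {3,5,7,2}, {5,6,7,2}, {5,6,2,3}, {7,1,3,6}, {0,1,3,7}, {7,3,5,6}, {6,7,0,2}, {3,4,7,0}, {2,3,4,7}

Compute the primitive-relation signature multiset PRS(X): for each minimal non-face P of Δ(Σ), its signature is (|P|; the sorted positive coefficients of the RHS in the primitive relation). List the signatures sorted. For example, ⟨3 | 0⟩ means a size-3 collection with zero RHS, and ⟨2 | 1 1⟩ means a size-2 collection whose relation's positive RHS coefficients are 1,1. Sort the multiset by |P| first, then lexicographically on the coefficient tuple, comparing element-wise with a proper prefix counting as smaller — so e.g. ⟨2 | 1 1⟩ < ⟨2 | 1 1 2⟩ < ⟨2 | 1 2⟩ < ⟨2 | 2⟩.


Δ(Σ) — 8 vertices, 9 min non-faces:

  P={0,5}:  v_{0} + v_{5} = v_{6}  ⟹  sig = ⟨2 | 1⟩
  P={1,2}:  v_{1} + v_{2} = v_{6}  ⟹  sig = ⟨2 | 1⟩
  P={4,6}:  v_{4} + v_{6} = v_{3}  ⟹  sig = ⟨2 | 1⟩
  P={1,4}:  v_{1} + v_{4} = v_{0} + 2·v_{3} + v_{7}  ⟹  sig = ⟨2 | 1 1 2⟩
  P={1,5}:  v_{1} + v_{5} = v_{3} + 2·v_{6} + v_{7}  ⟹  sig = ⟨2 | 1 1 2⟩
  P={4,5}:  v_{4} + v_{5} = v_{2} + 2·v_{3} + v_{7}  ⟹  sig = ⟨2 | 1 1 2⟩
  P={0,2,3,7}:  v_{0} + v_{2} + v_{3} + v_{7} = 0  ⟹  sig = ⟨4 | 0⟩
  P={0,3,6,7}:  v_{0} + v_{3} + v_{6} + v_{7} = v_{1}  ⟹  sig = ⟨4 | 1⟩
  P={2,3,6,7}:  v_{2} + v_{3} + v_{6} + v_{7} = v_{5}  ⟹  sig = ⟨4 | 1⟩

so the primitive-relation signature multiset is
    ⟨2 | 1⟩
    ⟨2 | 1⟩
    ⟨2 | 1⟩
    ⟨2 | 1 1 2⟩
    ⟨2 | 1 1 2⟩
    ⟨2 | 1 1 2⟩
    ⟨4 | 0⟩
    ⟨4 | 1⟩
    ⟨4 | 1⟩


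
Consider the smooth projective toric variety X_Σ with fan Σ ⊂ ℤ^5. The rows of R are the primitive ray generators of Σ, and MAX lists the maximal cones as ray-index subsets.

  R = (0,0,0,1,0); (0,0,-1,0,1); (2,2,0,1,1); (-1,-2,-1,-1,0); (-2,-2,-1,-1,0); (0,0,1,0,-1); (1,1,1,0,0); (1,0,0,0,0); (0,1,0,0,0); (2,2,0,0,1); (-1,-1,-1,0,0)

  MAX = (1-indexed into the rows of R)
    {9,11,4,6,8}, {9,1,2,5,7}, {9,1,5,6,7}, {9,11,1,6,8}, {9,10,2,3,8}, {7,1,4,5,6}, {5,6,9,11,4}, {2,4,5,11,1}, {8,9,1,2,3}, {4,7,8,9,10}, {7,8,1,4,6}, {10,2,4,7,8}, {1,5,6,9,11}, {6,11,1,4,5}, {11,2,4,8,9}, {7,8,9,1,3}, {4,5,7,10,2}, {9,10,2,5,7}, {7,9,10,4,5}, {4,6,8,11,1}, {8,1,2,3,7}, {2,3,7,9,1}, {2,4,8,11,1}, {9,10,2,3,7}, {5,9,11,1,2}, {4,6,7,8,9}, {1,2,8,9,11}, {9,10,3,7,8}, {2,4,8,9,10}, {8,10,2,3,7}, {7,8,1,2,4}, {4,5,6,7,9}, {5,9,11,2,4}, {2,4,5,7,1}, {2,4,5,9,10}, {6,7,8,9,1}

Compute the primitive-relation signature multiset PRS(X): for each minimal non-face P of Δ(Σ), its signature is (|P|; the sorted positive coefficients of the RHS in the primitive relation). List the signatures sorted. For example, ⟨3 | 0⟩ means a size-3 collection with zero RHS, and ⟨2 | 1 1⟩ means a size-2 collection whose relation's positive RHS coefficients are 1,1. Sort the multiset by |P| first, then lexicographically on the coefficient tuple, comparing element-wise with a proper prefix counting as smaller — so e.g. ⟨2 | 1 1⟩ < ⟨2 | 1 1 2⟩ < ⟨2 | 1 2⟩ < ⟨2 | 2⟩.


Primitive collections (13):

  P = {2,6}:  v_{2} + v_{6} = 0 ; sig = ⟨2 | 0⟩
  P = {7,11}:  v_{7} + v_{11} = 0 ; sig = ⟨2 | 0⟩
  P = {1,10}:  v_{1} + v_{10} = v_{3} ; sig = ⟨2 | 1⟩
  P = {3,5}:  v_{3} + v_{5} = v_{2} ; sig = ⟨2 | 1⟩
  P = {5,8}:  v_{5} + v_{8} = v_{4} ; sig = ⟨2 | 1⟩
  P = {3,4}:  v_{3} + v_{4} = v_{2} + v_{8} ; sig = ⟨2 | 1 1⟩
  P = {6,10}:  v_{6} + v_{10} = v_{7} + v_{8} + v_{9} ; sig = ⟨2 | 1 1 1⟩
  P = {10,11}:  v_{10} + v_{11} = v_{2} + v_{8} + v_{9} ; sig = ⟨2 | 1 1 1⟩
  P = {3,6}:  v_{3} + v_{6} = v_{1} + v_{7} + v_{8} + v_{9} ; sig = ⟨2 | 1 1 1 1⟩
  P = {3,11}:  v_{3} + v_{11} = v_{1} + v_{2} + v_{8} + v_{9} ; sig = ⟨2 | 1 1 1 1⟩
  P = {1,4,9}:  v_{1} + v_{4} + v_{9} = v_{11} ; sig = ⟨3 | 1⟩
  P = {2,7,8,9}:  v_{2} + v_{7} + v_{8} + v_{9} = v_{10} ; sig = ⟨4 | 1⟩
  P = {2,4,7,9}:  v_{2} + v_{4} + v_{7} + v_{9} = v_{5} + v_{10} ; sig = ⟨4 | 1 1⟩

Signatures (|P|; sorted positive RHS coefficients), sorted:
    ⟨2 | 0⟩
    ⟨2 | 0⟩
    ⟨2 | 1⟩
    ⟨2 | 1⟩
    ⟨2 | 1⟩
    ⟨2 | 1 1⟩
    ⟨2 | 1 1 1⟩
    ⟨2 | 1 1 1⟩
    ⟨2 | 1 1 1 1⟩
    ⟨2 | 1 1 1 1⟩
    ⟨3 | 1⟩
    ⟨4 | 1⟩
    ⟨4 | 1 1⟩


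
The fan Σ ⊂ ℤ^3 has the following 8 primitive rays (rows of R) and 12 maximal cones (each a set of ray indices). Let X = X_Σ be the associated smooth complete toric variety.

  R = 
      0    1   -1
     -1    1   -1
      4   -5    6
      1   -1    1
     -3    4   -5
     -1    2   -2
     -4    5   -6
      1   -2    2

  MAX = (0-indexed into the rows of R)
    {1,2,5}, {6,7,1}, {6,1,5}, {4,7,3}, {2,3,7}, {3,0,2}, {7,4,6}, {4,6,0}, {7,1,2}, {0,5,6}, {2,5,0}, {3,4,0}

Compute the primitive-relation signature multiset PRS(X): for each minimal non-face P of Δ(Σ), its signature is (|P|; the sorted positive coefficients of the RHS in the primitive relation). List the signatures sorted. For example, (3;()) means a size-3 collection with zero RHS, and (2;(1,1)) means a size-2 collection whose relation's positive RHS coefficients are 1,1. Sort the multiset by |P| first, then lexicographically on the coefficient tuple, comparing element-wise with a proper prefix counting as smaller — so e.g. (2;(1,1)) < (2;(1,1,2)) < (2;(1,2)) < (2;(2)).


Minimal non-faces — 10 found among 8 rays, 12 max cones:

  {1,3}:  v_{1} + v_{3} = 0 ; sig = (2;())
  {2,6}:  v_{2} + v_{6} = 0 ; sig = (2;())
  {5,7}:  v_{5} + v_{7} = 0 ; sig = (2;())
  {0,1}:  v_{0} + v_{1} = v_{5} ; sig = (2;(1))
  {0,7}:  v_{0} + v_{7} = v_{3} ; sig = (2;(1))
  {1,4}:  v_{1} + v_{4} = v_{6} ; sig = (2;(1))
  {2,4}:  v_{2} + v_{4} = v_{3} ; sig = (2;(1))
  {3,5}:  v_{3} + v_{5} = v_{0} ; sig = (2;(1))
  {3,6}:  v_{3} + v_{6} = v_{4} ; sig = (2;(1))
  {4,5}:  v_{4} + v_{5} = v_{0} + v_{6} ; sig = (2;(1,1))

Hence PRS(X_Σ) =
    (2;())
    (2;())
    (2;())
    (2;(1))
    (2;(1))
    (2;(1))
    (2;(1))
    (2;(1))
    (2;(1))
    (2;(1,1))


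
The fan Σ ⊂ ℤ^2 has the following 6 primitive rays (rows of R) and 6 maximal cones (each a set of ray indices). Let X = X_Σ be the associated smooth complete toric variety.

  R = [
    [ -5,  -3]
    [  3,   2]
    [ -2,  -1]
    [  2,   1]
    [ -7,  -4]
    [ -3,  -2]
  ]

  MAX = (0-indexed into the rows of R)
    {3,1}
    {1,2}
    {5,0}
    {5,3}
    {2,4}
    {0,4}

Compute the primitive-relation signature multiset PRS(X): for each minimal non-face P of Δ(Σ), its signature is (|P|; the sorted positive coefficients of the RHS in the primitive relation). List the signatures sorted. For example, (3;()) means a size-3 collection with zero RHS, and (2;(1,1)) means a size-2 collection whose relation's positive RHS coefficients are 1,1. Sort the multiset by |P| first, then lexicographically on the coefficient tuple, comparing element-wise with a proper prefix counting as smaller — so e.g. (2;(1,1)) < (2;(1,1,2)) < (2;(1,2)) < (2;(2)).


9 collections generate NE(X_Σ); each relation:

  P={1,5}:  v_{1} + v_{5} = 0  →  sig = (2;())
  P={2,3}:  v_{2} + v_{3} = 0  →  sig = (2;())
  P={0,1}:  v_{0} + v_{1} = v_{2}  →  sig = (2;(1))
  P={0,2}:  v_{0} + v_{2} = v_{4}  →  sig = (2;(1))
  P={0,3}:  v_{0} + v_{3} = v_{5}  →  sig = (2;(1))
  P={2,5}:  v_{2} + v_{5} = v_{0}  →  sig = (2;(1))
  P={3,4}:  v_{3} + v_{4} = v_{0}  →  sig = (2;(1))
  P={1,4}:  v_{1} + v_{4} = 2·v_{2}  →  sig = (2;(2))
  P={4,5}:  v_{4} + v_{5} = 2·v_{0}  →  sig = (2;(2))

Sorted signature multiset PRS(X):
[(2;()), (2;()), (2;(1)), (2;(1)), (2;(1)), (2;(1)), (2;(1)), (2;(2)), (2;(2))]


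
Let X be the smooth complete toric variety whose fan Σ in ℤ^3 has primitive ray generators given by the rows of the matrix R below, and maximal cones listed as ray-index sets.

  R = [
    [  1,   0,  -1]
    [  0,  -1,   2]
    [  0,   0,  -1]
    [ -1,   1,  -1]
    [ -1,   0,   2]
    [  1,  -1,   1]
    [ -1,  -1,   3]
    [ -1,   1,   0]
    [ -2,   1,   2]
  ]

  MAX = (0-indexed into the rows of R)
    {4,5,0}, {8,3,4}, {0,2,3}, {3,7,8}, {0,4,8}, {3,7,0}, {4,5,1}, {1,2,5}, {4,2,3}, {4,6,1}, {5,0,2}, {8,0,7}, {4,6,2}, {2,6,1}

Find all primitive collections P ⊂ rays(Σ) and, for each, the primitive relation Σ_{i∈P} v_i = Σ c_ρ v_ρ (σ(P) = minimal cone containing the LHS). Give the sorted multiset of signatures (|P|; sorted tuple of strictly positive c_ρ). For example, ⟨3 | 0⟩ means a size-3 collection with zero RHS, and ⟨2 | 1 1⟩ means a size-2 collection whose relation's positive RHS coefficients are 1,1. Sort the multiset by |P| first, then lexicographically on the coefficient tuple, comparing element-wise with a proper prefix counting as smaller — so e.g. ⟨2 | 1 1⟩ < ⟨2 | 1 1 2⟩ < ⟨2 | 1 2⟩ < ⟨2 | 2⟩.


20 minimal non-faces of Δ(Σ) (on 9 rays):

  • {3,5}:  v_{3} + v_{5} = 0  so sig = ⟨2 | 0⟩
  • {0,1}:  v_{0} + v_{1} = v_{5}  so sig = ⟨2 | 1⟩
  • {0,6}:  v_{0} + v_{6} = v_{1}  so sig = ⟨2 | 1⟩
  • {1,7}:  v_{1} + v_{7} = v_{4}  so sig = ⟨2 | 1⟩
  • {2,7}:  v_{2} + v_{7} = v_{3}  so sig = ⟨2 | 1⟩
  • {4,7}:  v_{4} + v_{7} = v_{8}  so sig = ⟨2 | 1⟩
  • {1,3}:  v_{1} + v_{3} = v_{2} + v_{4}  so sig = ⟨2 | 1 1⟩
  • {2,8}:  v_{2} + v_{8} = v_{3} + v_{4}  so sig = ⟨2 | 1 1⟩
  • {5,7}:  v_{5} + v_{7} = v_{0} + v_{4}  so sig = ⟨2 | 1 1⟩
  • {5,8}:  v_{5} + v_{8} = v_{0} + 2·v_{4}  so sig = ⟨2 | 1 2⟩
  • {6,7}:  v_{6} + v_{7} = v_{2} + 2·v_{4}  so sig = ⟨2 | 1 2⟩
  • {6,8}:  v_{6} + v_{8} = v_{2} + 3·v_{4}  so sig = ⟨2 | 1 3⟩
  • {1,8}:  v_{1} + v_{8} = 2·v_{4}  so sig = ⟨2 | 2⟩
  • {5,6}:  v_{5} + v_{6} = 2·v_{1}  so sig = ⟨2 | 2⟩
  • {3,6}:  v_{3} + v_{6} = 2·v_{2} + 2·v_{4}  so sig = ⟨2 | 2 2⟩
  • {0,2,4}:  v_{0} + v_{2} + v_{4} = 0  so sig = ⟨3 | 0⟩
  • {0,3,4}:  v_{0} + v_{3} + v_{4} = v_{7}  so sig = ⟨3 | 1⟩
  • {1,2,4}:  v_{1} + v_{2} + v_{4} = v_{6}  so sig = ⟨3 | 1⟩
  • {2,4,5}:  v_{2} + v_{4} + v_{5} = v_{1}  so sig = ⟨3 | 1⟩
  • {0,3,8}:  v_{0} + v_{3} + v_{8} = 2·v_{7}  so sig = ⟨3 | 2⟩

so the primitive-relation signature multiset is
    |P|=2: 15 collections, coeffs (), (1), (1), (1), (1), (1), (1,1), (1,1), (1,1), (1,2), (1,2), (1,3), (2), (2), (2,2)
    |P|=3: 5 collections, coeffs (), (1), (1), (1), (2)


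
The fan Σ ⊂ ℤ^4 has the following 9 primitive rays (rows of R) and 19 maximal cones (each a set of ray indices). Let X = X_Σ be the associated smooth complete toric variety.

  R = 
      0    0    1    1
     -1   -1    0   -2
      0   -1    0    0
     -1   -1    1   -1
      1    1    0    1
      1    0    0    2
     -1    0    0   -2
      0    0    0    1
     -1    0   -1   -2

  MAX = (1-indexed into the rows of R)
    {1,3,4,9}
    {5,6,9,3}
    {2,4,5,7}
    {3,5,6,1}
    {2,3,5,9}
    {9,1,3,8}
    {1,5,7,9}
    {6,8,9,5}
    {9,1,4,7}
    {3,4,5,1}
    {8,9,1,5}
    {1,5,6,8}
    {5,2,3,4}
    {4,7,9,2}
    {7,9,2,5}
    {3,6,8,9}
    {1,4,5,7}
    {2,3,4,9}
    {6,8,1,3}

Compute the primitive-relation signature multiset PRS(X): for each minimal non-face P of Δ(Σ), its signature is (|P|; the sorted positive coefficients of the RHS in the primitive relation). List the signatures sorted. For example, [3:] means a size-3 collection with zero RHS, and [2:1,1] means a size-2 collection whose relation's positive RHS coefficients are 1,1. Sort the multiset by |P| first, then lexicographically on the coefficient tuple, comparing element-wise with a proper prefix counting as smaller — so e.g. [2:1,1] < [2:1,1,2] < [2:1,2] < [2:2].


Σ has 12 primitive collections:

  {6,7}:  v_{6} + v_{7} = 0  so sig = [2:]
  {1,2}:  v_{1} + v_{2} = v_{4}  so sig = [2:1]
  {2,6}:  v_{2} + v_{6} = v_{3}  so sig = [2:1]
  {3,7}:  v_{3} + v_{7} = v_{2}  so sig = [2:1]
  {4,6}:  v_{4} + v_{6} = v_{1} + v_{3}  so sig = [2:1,1]
  {7,8}:  v_{7} + v_{8} = v_{1} + v_{9}  so sig = [2:1,1]
  {2,8}:  v_{2} + v_{8} = v_{1} + v_{3} + v_{9}  so sig = [2:1,1,1]
  {4,8}:  v_{4} + v_{8} = 2·v_{1} + v_{3} + v_{9}  so sig = [2:1,1,2]
  {1,6,9}:  v_{1} + v_{6} + v_{9} = v_{8}  so sig = [3:1]
  {3,5,8}:  v_{3} + v_{5} + v_{8} = v_{6}  so sig = [3:1]
  {4,5,9}:  v_{4} + v_{5} + v_{9} = v_{7}  so sig = [3:1]
  {1,3,5,9}:  v_{1} + v_{3} + v_{5} + v_{9} = 0  so sig = [4:]

so the primitive-relation signature multiset is
    [2:]
    [2:1]
    [2:1]
    [2:1]
    [2:1,1]
    [2:1,1]
    [2:1,1,1]
    [2:1,1,2]
    [3:1]
    [3:1]
    [3:1]
    [4:]
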